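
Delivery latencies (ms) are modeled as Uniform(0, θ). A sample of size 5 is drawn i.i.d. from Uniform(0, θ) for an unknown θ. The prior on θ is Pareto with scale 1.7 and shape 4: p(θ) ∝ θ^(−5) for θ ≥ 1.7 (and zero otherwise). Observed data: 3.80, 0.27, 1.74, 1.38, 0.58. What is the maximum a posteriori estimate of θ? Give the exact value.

θ̂_MAP = 3.80

The Uniform(0, θ) likelihood is θ^(−n) for θ ≥ max(xᵢ), zero otherwise. Here max(xᵢ) = 3.80.
Posterior ∝ θ^(−5) · θ^(−5) = θ^(−10) on θ ≥ max(1.7, 3.80) = 3.80.
This density is strictly decreasing in θ, so the posterior mode lies at the lower boundary of the support.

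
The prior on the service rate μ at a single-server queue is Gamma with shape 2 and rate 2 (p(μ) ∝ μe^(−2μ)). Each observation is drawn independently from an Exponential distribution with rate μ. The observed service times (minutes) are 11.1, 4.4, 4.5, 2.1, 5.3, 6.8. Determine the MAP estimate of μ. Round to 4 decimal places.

μ̂_MAP = 0.1934

The Exponential(rate=μ) likelihood is ∝ μ^n e^(−μΣtᵢ). Here n = 6 and Σtᵢ = 11.1 + 4.4 + 4.5 + 2.1 + 5.3 + 6.8 = 34.2.
Posterior ∝ μe^(−2μ) · μ^6e^(−34.2μ) = μ^7e^(−36.2μ), i.e. Gamma(8, 36.2).
Mode = (a−1)/b = 7/36.2 ≈ 0.1934.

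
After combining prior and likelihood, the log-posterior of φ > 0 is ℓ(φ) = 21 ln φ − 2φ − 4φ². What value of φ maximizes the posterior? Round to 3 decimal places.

ℓ'(φ) = 21/φ − 2 − 8φ. Setting this to zero and multiplying by φ: 8φ² + 2φ − 21 = 0.
φ = (−2 + √(2² + 4·8·21)) / (2·8) = (−2 + √676) / 16 = (−2 + 26)/16 = 3/2.
ℓ''(φ) = −21/φ² − 8 < 0, confirming a maximum.

φ̂_MAP = 1.500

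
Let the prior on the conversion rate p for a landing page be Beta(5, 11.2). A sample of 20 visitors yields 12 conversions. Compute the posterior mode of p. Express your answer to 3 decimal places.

p̂_MAP = 0.468

Prior: Beta(5, 11.2).
Data: 12 successes in 20 trials. The binomial likelihood contributes p^12(1−p)^8, so the posterior is Beta(5+12, 11.2+8) = Beta(17, 19.2).
For Beta(a, b) with a, b > 1 the mode is (a−1)/(a+b−2) = 16/34.2 ≈ 0.468.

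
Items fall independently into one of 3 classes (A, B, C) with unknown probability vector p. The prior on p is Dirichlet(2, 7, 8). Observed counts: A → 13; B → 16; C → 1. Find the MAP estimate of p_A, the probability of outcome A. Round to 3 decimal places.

The posterior is Dirichlet(αᵢ + nᵢ) = Dirichlet(15, 23, 9).
For a Dirichlet(a₁,…,a_K) with all aᵢ > 1, the mode has j-th component (aⱼ − 1)/(Σaᵢ − K).
Here Σaᵢ = 47 and K = 3, so p_A = (15 − 1)/(47 − 3) = 14/44 ≈ 0.318.

MAP estimate of p_A = 0.318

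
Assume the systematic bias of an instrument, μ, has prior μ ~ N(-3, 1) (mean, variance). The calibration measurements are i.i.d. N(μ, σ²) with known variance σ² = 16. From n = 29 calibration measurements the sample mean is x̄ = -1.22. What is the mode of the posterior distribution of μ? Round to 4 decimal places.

μ̂_MAP = -1.8529

n = 29, x̄ = -1.22.
For a Normal prior and Normal likelihood with known variance, the posterior is Normal; its mode equals its mean, the precision-weighted average.
Prior precision 1/σ₀² = 1/1 = 1; data precision n/σ² = 29/16 = 1.8125.
μ̂ = (1·(-3) + 1.8125·(-1.22)) / (1 + 1.8125) = (-5.21125)/2.8125 = -4169/2250 ≈ -1.8529.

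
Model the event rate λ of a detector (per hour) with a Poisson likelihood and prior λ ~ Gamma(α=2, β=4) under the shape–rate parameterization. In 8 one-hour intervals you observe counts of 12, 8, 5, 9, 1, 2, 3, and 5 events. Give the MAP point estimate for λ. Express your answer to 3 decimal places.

Σxᵢ = 12+8+5+9+1+2+3+5 = 45, with n = 8.
Posterior ∝ λe^(−4λ) · λ^45e^(−8λ) = λ^46e^(−12λ), i.e. Gamma(shape=47, rate=12).
The mode of a Gamma(a, b) with a ≥ 1 (shape–rate) is (a−1)/b = 46/12 ≈ 3.833.

λ̂_MAP = 3.833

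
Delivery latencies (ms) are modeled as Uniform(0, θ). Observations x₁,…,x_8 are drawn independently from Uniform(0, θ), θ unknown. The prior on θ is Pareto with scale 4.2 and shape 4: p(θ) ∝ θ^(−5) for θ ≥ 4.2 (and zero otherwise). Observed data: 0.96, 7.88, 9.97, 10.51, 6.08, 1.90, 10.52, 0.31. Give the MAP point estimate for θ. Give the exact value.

The Uniform(0, θ) likelihood is θ^(−n) for θ ≥ max(xᵢ), zero otherwise. Here max(xᵢ) = 10.52.
Posterior ∝ θ^(−5) · θ^(−8) = θ^(−13) on θ ≥ max(4.2, 10.52) = 10.52.
This density is strictly decreasing in θ, so the posterior mode lies at the lower boundary of the support.

θ̂_MAP = 10.52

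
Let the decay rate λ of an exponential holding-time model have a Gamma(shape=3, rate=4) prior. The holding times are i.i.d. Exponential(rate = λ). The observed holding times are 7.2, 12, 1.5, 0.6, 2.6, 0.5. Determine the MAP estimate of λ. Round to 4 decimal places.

The Exponential(rate=λ) likelihood is ∝ λ^n e^(−λΣtᵢ). Here n = 6 and Σtᵢ = 7.2 + 12 + 1.5 + 0.6 + 2.6 + 0.5 = 24.4.
Posterior ∝ λ^2e^(−4λ) · λ^6e^(−24.4λ) = λ^8e^(−28.4λ), i.e. Gamma(9, 28.4).
Mode = (a−1)/b = 8/28.4 ≈ 0.2817.

λ̂_MAP = 0.2817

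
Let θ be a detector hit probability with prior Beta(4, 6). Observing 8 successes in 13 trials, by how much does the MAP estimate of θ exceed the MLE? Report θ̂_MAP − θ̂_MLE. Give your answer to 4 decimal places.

Posterior is Beta(12, 11); MAP = (12−1)/(23−2) = 11/21 ≈ 0.52381.
MLE ignores the prior: θ̂_MLE = k/n = 8/13 ≈ 0.61538.
Difference = 11/21 − 8/13 = -25/273 ≈ -0.0916.

MAP − MLE = -0.0916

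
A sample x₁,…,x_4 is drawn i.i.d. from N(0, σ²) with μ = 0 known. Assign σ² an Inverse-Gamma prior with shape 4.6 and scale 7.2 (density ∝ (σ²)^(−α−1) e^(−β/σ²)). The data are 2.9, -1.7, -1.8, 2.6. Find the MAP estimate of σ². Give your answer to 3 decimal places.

σ̂²_MAP = 2.349

Sum of squared deviations about the known mean: SS = (2.9−0)² + (-1.7−0)² + (-1.8−0)² + (2.6−0)² = 21.3.
The Normal likelihood contributes (σ²)^(−n/2) exp(−SS/(2σ²)), so the posterior is Inverse-Gamma(α + n/2, β + SS/2) = Inverse-Gamma(6.6, 17.85).
The mode of Inverse-Gamma(a, b) is b/(a+1) = 17.85/7.6 ≈ 2.349.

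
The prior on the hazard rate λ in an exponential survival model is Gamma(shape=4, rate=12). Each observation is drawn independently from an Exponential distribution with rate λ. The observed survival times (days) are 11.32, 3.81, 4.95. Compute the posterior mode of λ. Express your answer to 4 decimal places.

λ̂_MAP = 0.1870

The Exponential(rate=λ) likelihood is ∝ λ^n e^(−λΣtᵢ). Here n = 3 and Σtᵢ = 11.32 + 3.81 + 4.95 = 20.08.
Posterior ∝ λ^3e^(−12λ) · λ^3e^(−20.08λ) = λ^6e^(−32.08λ), i.e. Gamma(7, 32.08).
Mode = (a−1)/b = 6/32.08 ≈ 0.1870.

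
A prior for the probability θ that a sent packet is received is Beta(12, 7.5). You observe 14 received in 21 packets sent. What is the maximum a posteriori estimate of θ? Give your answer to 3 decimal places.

Prior: Beta(12, 7.5).
Data: 14 successes in 21 trials. The binomial likelihood contributes θ^14(1−θ)^7, so the posterior is Beta(12+14, 7.5+7) = Beta(26, 14.5).
For Beta(a, b) with a, b > 1 the mode is (a−1)/(a+b−2) = 25/38.5 ≈ 0.649.

θ̂_MAP = 0.649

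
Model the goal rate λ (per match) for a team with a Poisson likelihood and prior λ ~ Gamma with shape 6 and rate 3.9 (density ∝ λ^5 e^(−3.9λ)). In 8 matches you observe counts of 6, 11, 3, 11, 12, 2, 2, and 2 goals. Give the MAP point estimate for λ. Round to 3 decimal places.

λ̂_MAP = 4.538

Σxᵢ = 6+11+3+11+12+2+2+2 = 49, with n = 8.
Posterior ∝ λ^5e^(−3.9λ) · λ^49e^(−8λ) = λ^54e^(−11.9λ), i.e. Gamma(shape=55, rate=11.9).
The mode of a Gamma(a, b) with a ≥ 1 (shape–rate) is (a−1)/b = 54/11.9 ≈ 4.538.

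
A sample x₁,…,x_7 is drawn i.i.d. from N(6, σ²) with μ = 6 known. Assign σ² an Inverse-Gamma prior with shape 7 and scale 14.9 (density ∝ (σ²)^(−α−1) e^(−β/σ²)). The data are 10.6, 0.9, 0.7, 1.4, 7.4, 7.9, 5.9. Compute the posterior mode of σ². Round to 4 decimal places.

σ̂²_MAP = 5.7304

Sum of squared deviations about the known mean: SS = (10.6−6)² + (0.9−6)² + (0.7−6)² + (1.4−6)² + (7.4−6)² + (7.9−6)² + (5.9−6)² = 102.
The Normal likelihood contributes (σ²)^(−n/2) exp(−SS/(2σ²)), so the posterior is Inverse-Gamma(α + n/2, β + SS/2) = Inverse-Gamma(10.5, 65.9).
The mode of Inverse-Gamma(a, b) is b/(a+1) = 65.9/11.5 ≈ 5.7304.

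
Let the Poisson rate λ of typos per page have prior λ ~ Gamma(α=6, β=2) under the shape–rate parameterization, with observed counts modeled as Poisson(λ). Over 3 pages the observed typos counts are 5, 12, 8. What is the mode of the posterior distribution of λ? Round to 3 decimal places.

λ̂_MAP = 6.000

Σxᵢ = 5+12+8 = 25, with n = 3.
Posterior ∝ λ^5e^(−2λ) · λ^25e^(−3λ) = λ^30e^(−5λ), i.e. Gamma(shape=31, rate=5).
The mode of a Gamma(a, b) with a ≥ 1 (shape–rate) is (a−1)/b = 30/5 ≈ 6.000.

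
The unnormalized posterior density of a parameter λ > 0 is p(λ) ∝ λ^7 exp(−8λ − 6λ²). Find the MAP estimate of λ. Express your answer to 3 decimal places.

λ̂_MAP = 0.500

ℓ'(λ) = 7/λ − 8 − 12λ. Setting this to zero and multiplying by λ: 12λ² + 8λ − 7 = 0.
λ = (−8 + √(8² + 4·12·7)) / (2·12) = (−8 + √400) / 24 = (−8 + 20)/24 = 1/2.
ℓ''(λ) = −7/λ² − 12 < 0, confirming a maximum.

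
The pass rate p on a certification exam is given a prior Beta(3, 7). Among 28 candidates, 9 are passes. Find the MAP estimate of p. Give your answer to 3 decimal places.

Prior: Beta(3, 7).
Data: 9 successes in 28 trials. The binomial likelihood contributes p^9(1−p)^19, so the posterior is Beta(3+9, 7+19) = Beta(12, 26).
For Beta(a, b) with a, b > 1 the mode is (a−1)/(a+b−2) = 11/36 ≈ 0.306.

p̂_MAP = 0.306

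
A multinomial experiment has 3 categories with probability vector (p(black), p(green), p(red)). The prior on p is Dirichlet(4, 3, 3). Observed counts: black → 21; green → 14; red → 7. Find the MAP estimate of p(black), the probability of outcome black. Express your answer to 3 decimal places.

The posterior is Dirichlet(αᵢ + nᵢ) = Dirichlet(25, 17, 10).
For a Dirichlet(a₁,…,a_K) with all aᵢ > 1, the mode has j-th component (aⱼ − 1)/(Σaᵢ − K).
Here Σaᵢ = 52 and K = 3, so p(black) = (25 − 1)/(52 − 3) = 24/49 ≈ 0.490.

MAP estimate of p(black) = 0.490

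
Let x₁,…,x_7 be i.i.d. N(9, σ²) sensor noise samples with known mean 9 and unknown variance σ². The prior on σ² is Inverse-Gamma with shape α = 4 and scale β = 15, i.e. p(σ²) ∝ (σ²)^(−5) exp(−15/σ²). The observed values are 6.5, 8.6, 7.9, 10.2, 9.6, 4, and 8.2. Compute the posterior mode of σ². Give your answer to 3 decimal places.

Sum of squared deviations about the known mean: SS = (6.5−9)² + (8.6−9)² + (7.9−9)² + (10.2−9)² + (9.6−9)² + (4−9)² + (8.2−9)² = 35.06.
The Normal likelihood contributes (σ²)^(−n/2) exp(−SS/(2σ²)), so the posterior is Inverse-Gamma(α + n/2, β + SS/2) = Inverse-Gamma(7.5, 32.53).
The mode of Inverse-Gamma(a, b) is b/(a+1) = 32.53/8.5 ≈ 3.827.

σ̂²_MAP = 3.827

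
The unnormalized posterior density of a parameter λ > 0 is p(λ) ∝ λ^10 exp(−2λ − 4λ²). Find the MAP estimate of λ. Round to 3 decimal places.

λ̂_MAP = 1.000

ℓ'(λ) = 10/λ − 2 − 8λ. Setting this to zero and multiplying by λ: 8λ² + 2λ − 10 = 0.
λ = (−2 + √(2² + 4·8·10)) / (2·8) = (−2 + √324) / 16 = (−2 + 18)/16 = 1.
ℓ''(λ) = −10/λ² − 8 < 0, confirming a maximum.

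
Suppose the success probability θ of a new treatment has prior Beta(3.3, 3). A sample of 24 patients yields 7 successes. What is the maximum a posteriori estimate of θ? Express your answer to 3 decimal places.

θ̂_MAP = 0.329

Prior: Beta(3.3, 3).
Data: 7 successes in 24 trials. The binomial likelihood contributes θ^7(1−θ)^17, so the posterior is Beta(3.3+7, 3+17) = Beta(10.3, 20).
For Beta(a, b) with a, b > 1 the mode is (a−1)/(a+b−2) = 9.3/28.3 ≈ 0.329.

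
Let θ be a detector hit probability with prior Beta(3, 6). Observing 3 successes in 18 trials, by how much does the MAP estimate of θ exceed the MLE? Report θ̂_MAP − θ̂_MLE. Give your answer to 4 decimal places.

Posterior is Beta(6, 21); MAP = (6−1)/(27−2) = 5/25 ≈ 0.20000.
MLE ignores the prior: θ̂_MLE = k/n = 3/18 ≈ 0.16667.
Difference = 5/25 − 3/18 = 1/30 ≈ 0.0333.

MAP − MLE = 0.0333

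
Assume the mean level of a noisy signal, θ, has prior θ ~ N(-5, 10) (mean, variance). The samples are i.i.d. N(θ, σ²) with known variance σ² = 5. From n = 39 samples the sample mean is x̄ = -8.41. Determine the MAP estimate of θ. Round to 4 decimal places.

n = 39, x̄ = -8.41.
For a Normal prior and Normal likelihood with known variance, the posterior is Normal; its mode equals its mean, the precision-weighted average.
Prior precision 1/σ₀² = 1/10 = 0.1; data precision n/σ² = 39/5 = 7.8.
θ̂ = (0.1·(-5) + 7.8·(-8.41)) / (0.1 + 7.8) = (-66.098)/7.9 = -33049/3950 ≈ -8.3668.

θ̂_MAP = -8.3668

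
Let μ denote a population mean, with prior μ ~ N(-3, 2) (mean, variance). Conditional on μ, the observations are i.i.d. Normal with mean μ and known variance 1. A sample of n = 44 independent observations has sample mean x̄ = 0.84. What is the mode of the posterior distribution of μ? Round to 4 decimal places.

μ̂_MAP = 0.7969

n = 44, x̄ = 0.84.
For a Normal prior and Normal likelihood with known variance, the posterior is Normal; its mode equals its mean, the precision-weighted average.
Prior precision 1/σ₀² = 1/2 = 0.5; data precision n/σ² = 44/1 = 44.
μ̂ = (0.5·(-3) + 44·0.84) / (0.5 + 44) = 35.46/44.5 = 1773/2225 ≈ 0.7969.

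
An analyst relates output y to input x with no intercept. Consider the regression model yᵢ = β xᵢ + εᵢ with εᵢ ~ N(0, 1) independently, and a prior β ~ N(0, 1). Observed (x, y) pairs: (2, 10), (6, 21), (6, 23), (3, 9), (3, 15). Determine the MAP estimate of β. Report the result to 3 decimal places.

log p(β | y) = −Σ(yᵢ − βxᵢ)²/(2·1) − β²/(2·1) + const.
Setting the derivative to zero: Σxᵢ(yᵢ − βxᵢ)/1 − β/1 = 0, so β = Σxᵢyᵢ / (Σxᵢ² + σ²/τ²).
Σxᵢyᵢ = 2·10 + 6·21 + 6·23 + 3·9 + 3·15 = 356; Σxᵢ² = 94; σ²/τ² = 1.
β̂_MAP = 356 / (94 + 1) = 356/95 ≈ 3.747.

β̂_MAP = 3.747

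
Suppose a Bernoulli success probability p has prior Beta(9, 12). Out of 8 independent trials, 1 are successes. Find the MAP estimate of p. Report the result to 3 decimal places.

p̂_MAP = 0.333

Prior: Beta(9, 12).
Data: 1 success in 8 trials. The binomial likelihood contributes p(1−p)^7, so the posterior is Beta(9+1, 12+7) = Beta(10, 19).
For Beta(a, b) with a, b > 1 the mode is (a−1)/(a+b−2) = 9/27 ≈ 0.333.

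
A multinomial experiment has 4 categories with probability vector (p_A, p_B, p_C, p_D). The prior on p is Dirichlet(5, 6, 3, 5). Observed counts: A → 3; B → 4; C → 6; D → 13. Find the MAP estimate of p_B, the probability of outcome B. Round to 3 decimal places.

MAP estimate of p_B = 0.220

The posterior is Dirichlet(αᵢ + nᵢ) = Dirichlet(8, 10, 9, 18).
For a Dirichlet(a₁,…,a_K) with all aᵢ > 1, the mode has j-th component (aⱼ − 1)/(Σaᵢ − K).
Here Σaᵢ = 45 and K = 4, so p_B = (10 − 1)/(45 − 4) = 9/41 ≈ 0.220.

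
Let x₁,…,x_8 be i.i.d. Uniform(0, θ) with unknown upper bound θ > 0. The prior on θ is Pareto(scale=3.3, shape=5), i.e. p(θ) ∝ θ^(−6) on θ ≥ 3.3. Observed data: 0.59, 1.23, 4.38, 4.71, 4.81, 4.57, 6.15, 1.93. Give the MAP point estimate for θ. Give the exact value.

The Uniform(0, θ) likelihood is θ^(−n) for θ ≥ max(xᵢ), zero otherwise. Here max(xᵢ) = 6.15.
Posterior ∝ θ^(−6) · θ^(−8) = θ^(−14) on θ ≥ max(3.3, 6.15) = 6.15.
This density is strictly decreasing in θ, so the posterior mode lies at the lower boundary of the support.

θ̂_MAP = 6.15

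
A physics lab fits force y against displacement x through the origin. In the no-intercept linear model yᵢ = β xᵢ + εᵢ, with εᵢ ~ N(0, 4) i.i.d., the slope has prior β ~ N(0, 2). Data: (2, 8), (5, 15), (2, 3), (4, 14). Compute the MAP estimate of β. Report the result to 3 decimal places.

β̂_MAP = 3.000

log p(β | y) = −Σ(yᵢ − βxᵢ)²/(2·4) − β²/(2·2) + const.
Setting the derivative to zero: Σxᵢ(yᵢ − βxᵢ)/4 − β/2 = 0, so β = Σxᵢyᵢ / (Σxᵢ² + σ²/τ²).
Σxᵢyᵢ = 2·8 + 5·15 + 2·3 + 4·14 = 153; Σxᵢ² = 49; σ²/τ² = 2.
β̂_MAP = 153 / (49 + 2) = 153/51 ≈ 3.000.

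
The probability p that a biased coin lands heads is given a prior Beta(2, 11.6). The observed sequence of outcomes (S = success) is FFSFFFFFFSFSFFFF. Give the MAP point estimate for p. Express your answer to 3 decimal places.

Prior: Beta(2, 11.6).
Data: 3 successes in 16 trials (from the sequence). The binomial likelihood contributes p^3(1−p)^13, so the posterior is Beta(2+3, 11.6+13) = Beta(5, 24.6).
For Beta(a, b) with a, b > 1 the mode is (a−1)/(a+b−2) = 4/27.6 ≈ 0.145.

p̂_MAP = 0.145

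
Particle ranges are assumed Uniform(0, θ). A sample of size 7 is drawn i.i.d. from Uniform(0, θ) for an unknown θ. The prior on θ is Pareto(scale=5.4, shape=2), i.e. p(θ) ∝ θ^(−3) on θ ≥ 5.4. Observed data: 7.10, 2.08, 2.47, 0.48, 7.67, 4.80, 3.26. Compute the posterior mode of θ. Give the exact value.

The Uniform(0, θ) likelihood is θ^(−n) for θ ≥ max(xᵢ), zero otherwise. Here max(xᵢ) = 7.67.
Posterior ∝ θ^(−3) · θ^(−7) = θ^(−10) on θ ≥ max(5.4, 7.67) = 7.67.
This density is strictly decreasing in θ, so the posterior mode lies at the lower boundary of the support.

θ̂_MAP = 7.67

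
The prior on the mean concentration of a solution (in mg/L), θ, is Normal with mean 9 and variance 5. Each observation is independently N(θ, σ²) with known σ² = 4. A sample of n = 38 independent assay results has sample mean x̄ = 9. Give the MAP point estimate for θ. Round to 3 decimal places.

n = 38, x̄ = 9.
For a Normal prior and Normal likelihood with known variance, the posterior is Normal; its mode equals its mean, the precision-weighted average.
Prior precision 1/σ₀² = 1/5 = 0.2; data precision n/σ² = 38/4 = 9.5.
θ̂ = (0.2·9 + 9.5·9) / (0.2 + 9.5) = 87.3/9.7 = 9.000.

θ̂_MAP = 9.000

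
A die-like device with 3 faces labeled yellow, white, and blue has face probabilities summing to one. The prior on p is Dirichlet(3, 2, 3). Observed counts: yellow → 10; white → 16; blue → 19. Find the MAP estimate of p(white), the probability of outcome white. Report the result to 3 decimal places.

The posterior is Dirichlet(αᵢ + nᵢ) = Dirichlet(13, 18, 22).
For a Dirichlet(a₁,…,a_K) with all aᵢ > 1, the mode has j-th component (aⱼ − 1)/(Σaᵢ − K).
Here Σaᵢ = 53 and K = 3, so p(white) = (18 − 1)/(53 − 3) = 17/50 ≈ 0.340.

MAP estimate of p(white) = 0.340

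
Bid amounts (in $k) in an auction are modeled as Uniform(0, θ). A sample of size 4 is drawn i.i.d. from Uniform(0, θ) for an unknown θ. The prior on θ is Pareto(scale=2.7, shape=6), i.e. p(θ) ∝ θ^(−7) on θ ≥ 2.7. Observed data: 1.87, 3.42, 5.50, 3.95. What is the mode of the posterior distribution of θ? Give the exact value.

θ̂_MAP = 5.50

The Uniform(0, θ) likelihood is θ^(−n) for θ ≥ max(xᵢ), zero otherwise. Here max(xᵢ) = 5.50.
Posterior ∝ θ^(−7) · θ^(−4) = θ^(−11) on θ ≥ max(2.7, 5.50) = 5.50.
This density is strictly decreasing in θ, so the posterior mode lies at the lower boundary of the support.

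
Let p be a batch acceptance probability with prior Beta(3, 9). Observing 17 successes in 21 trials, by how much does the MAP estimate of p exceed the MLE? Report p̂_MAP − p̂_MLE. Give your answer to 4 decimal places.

MAP − MLE = -0.1966

Posterior is Beta(20, 13); MAP = (20−1)/(33−2) = 19/31 ≈ 0.61290.
MLE ignores the prior: p̂_MLE = k/n = 17/21 ≈ 0.80952.
Difference = 19/31 − 17/21 = -128/651 ≈ -0.1966.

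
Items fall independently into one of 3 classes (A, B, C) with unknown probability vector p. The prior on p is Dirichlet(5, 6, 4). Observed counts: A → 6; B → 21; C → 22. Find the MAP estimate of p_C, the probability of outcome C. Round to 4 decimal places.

The posterior is Dirichlet(αᵢ + nᵢ) = Dirichlet(11, 27, 26).
For a Dirichlet(a₁,…,a_K) with all aᵢ > 1, the mode has j-th component (aⱼ − 1)/(Σaᵢ − K).
Here Σaᵢ = 64 and K = 3, so p_C = (26 − 1)/(64 − 3) = 25/61 ≈ 0.4098.

MAP estimate of p_C = 0.4098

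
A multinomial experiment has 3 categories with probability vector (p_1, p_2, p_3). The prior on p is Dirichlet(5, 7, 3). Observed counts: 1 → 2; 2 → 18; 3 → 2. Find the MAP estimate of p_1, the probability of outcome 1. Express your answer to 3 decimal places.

The posterior is Dirichlet(αᵢ + nᵢ) = Dirichlet(7, 25, 5).
For a Dirichlet(a₁,…,a_K) with all aᵢ > 1, the mode has j-th component (aⱼ − 1)/(Σaᵢ − K).
Here Σaᵢ = 37 and K = 3, so p_1 = (7 − 1)/(37 − 3) = 6/34 ≈ 0.176.

MAP estimate: 0.176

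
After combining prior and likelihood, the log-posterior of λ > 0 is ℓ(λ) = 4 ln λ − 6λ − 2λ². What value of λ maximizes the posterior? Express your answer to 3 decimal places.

ℓ'(λ) = 4/λ − 6 − 4λ. Setting this to zero and multiplying by λ: 4λ² + 6λ − 4 = 0.
λ = (−6 + √(6² + 4·4·4)) / (2·4) = (−6 + √100) / 8 = (−6 + 10)/8 = 1/2.
ℓ''(λ) = −4/λ² − 4 < 0, confirming a maximum.

λ̂_MAP = 0.500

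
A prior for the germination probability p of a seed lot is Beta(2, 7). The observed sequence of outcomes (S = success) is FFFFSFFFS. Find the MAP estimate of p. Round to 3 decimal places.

p̂_MAP = 0.188

Prior: Beta(2, 7).
Data: 2 successes in 9 trials (from the sequence). The binomial likelihood contributes p^2(1−p)^7, so the posterior is Beta(2+2, 7+7) = Beta(4, 14).
For Beta(a, b) with a, b > 1 the mode is (a−1)/(a+b−2) = 3/16 ≈ 0.188.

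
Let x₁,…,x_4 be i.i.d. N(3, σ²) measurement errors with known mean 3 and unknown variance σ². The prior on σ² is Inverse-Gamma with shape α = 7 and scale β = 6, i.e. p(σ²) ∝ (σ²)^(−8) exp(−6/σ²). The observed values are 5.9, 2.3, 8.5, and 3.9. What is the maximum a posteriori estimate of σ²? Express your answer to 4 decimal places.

Sum of squared deviations about the known mean: SS = (5.9−3)² + (2.3−3)² + (8.5−3)² + (3.9−3)² = 39.96.
The Normal likelihood contributes (σ²)^(−n/2) exp(−SS/(2σ²)), so the posterior is Inverse-Gamma(α + n/2, β + SS/2) = Inverse-Gamma(9, 25.98).
The mode of Inverse-Gamma(a, b) is b/(a+1) = 25.98/10 ≈ 2.5980.

σ̂²_MAP = 2.5980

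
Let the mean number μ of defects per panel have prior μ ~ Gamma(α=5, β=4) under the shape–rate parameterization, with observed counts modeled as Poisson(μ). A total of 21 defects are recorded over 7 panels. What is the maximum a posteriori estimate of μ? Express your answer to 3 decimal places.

Σxᵢ = 21, n = 7.
Posterior ∝ μ^4e^(−4μ) · μ^21e^(−7μ) = μ^25e^(−11μ), i.e. Gamma(shape=26, rate=11).
The mode of a Gamma(a, b) with a ≥ 1 (shape–rate) is (a−1)/b = 25/11 ≈ 2.273.

μ̂_MAP = 2.273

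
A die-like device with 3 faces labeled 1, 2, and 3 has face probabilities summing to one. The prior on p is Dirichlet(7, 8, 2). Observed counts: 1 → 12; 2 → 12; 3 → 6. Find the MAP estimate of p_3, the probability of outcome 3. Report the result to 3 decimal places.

MAP estimate: 0.159

The posterior is Dirichlet(αᵢ + nᵢ) = Dirichlet(19, 20, 8).
For a Dirichlet(a₁,…,a_K) with all aᵢ > 1, the mode has j-th component (aⱼ − 1)/(Σaᵢ − K).
Here Σaᵢ = 47 and K = 3, so p_3 = (8 − 1)/(47 − 3) = 7/44 ≈ 0.159.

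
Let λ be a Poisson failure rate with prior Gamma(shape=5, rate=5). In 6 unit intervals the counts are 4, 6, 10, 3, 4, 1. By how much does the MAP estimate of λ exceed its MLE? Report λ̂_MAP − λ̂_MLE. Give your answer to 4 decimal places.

MAP − MLE = -1.7576

Σxᵢ = 28. Posterior is Gamma(33, 11); MAP = (33−1)/11 = 32/11 ≈ 2.90909.
MLE = x̄ = 28/6 ≈ 4.66667.
Difference = 32/11 − 28/6 = -58/33 ≈ -1.7576.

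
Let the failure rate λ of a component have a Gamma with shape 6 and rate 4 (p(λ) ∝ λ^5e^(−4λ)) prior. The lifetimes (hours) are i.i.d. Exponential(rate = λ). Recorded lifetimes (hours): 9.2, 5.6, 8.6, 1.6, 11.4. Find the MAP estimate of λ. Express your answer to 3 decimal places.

The Exponential(rate=λ) likelihood is ∝ λ^n e^(−λΣtᵢ). Here n = 5 and Σtᵢ = 9.2 + 5.6 + 8.6 + 1.6 + 11.4 = 36.4.
Posterior ∝ λ^5e^(−4λ) · λ^5e^(−36.4λ) = λ^10e^(−40.4λ), i.e. Gamma(11, 40.4).
Mode = (a−1)/b = 10/40.4 ≈ 0.248.

λ̂_MAP = 0.248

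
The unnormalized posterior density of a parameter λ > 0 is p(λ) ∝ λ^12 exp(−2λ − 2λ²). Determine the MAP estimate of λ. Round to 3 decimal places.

ℓ'(λ) = 12/λ − 2 − 4λ. Setting this to zero and multiplying by λ: 4λ² + 2λ − 12 = 0.
λ = (−2 + √(2² + 4·4·12)) / (2·4) = (−2 + √196) / 8 = (−2 + 14)/8 = 3/2.
ℓ''(λ) = −12/λ² − 4 < 0, confirming a maximum.

λ̂_MAP = 1.500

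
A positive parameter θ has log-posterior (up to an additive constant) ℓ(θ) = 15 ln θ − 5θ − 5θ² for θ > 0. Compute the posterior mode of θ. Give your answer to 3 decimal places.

θ̂_MAP = 1.000

ℓ'(θ) = 15/θ − 5 − 10θ. Setting this to zero and multiplying by θ: 10θ² + 5θ − 15 = 0.
θ = (−5 + √(5² + 4·10·15)) / (2·10) = (−5 + √625) / 20 = (−5 + 25)/20 = 1.
ℓ''(θ) = −15/θ² − 10 < 0, confirming a maximum.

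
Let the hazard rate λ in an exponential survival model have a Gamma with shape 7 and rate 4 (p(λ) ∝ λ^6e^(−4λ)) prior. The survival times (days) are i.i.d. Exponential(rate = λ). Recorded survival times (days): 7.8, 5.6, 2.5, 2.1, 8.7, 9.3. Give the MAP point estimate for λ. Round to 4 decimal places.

λ̂_MAP = 0.3000

The Exponential(rate=λ) likelihood is ∝ λ^n e^(−λΣtᵢ). Here n = 6 and Σtᵢ = 7.8 + 5.6 + 2.5 + 2.1 + 8.7 + 9.3 = 36.
Posterior ∝ λ^6e^(−4λ) · λ^6e^(−36λ) = λ^12e^(−40λ), i.e. Gamma(13, 40).
Mode = (a−1)/b = 12/40 ≈ 0.3000.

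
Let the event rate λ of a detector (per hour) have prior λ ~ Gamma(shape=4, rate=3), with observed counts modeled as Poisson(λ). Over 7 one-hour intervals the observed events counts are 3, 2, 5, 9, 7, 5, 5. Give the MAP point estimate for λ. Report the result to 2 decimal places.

Σxᵢ = 3+2+5+9+7+5+5 = 36, with n = 7.
Posterior ∝ λ^3e^(−3λ) · λ^36e^(−7λ) = λ^39e^(−10λ), i.e. Gamma(shape=40, rate=10).
The mode of a Gamma(a, b) with a ≥ 1 (shape–rate) is (a−1)/b = 39/10 ≈ 3.90.

λ̂_MAP = 3.90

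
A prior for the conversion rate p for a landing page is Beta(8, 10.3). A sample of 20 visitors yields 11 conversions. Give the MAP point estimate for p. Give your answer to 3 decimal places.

Prior: Beta(8, 10.3).
Data: 11 successes in 20 trials. The binomial likelihood contributes p^11(1−p)^9, so the posterior is Beta(8+11, 10.3+9) = Beta(19, 19.3).
For Beta(a, b) with a, b > 1 the mode is (a−1)/(a+b−2) = 18/36.3 ≈ 0.496.

p̂_MAP = 0.496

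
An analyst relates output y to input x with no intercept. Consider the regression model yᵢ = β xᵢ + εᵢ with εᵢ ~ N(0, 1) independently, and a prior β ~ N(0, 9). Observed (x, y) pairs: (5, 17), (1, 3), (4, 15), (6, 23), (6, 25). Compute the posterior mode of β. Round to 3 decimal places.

β̂_MAP = 3.821

log p(β | y) = −Σ(yᵢ − βxᵢ)²/(2·1) − β²/(2·9) + const.
Setting the derivative to zero: Σxᵢ(yᵢ − βxᵢ)/1 − β/9 = 0, so β = Σxᵢyᵢ / (Σxᵢ² + σ²/τ²).
Σxᵢyᵢ = 5·17 + 1·3 + 4·15 + 6·23 + 6·25 = 436; Σxᵢ² = 114; σ²/τ² = 1/9.
β̂_MAP = 436 / (114 + 1/9) = 436/(1027/9) = 3924/1027 ≈ 3.821.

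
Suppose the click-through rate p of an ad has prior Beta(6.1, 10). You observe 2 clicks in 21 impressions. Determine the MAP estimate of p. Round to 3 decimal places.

p̂_MAP = 0.202

Prior: Beta(6.1, 10).
Data: 2 successes in 21 trials. The binomial likelihood contributes p^2(1−p)^19, so the posterior is Beta(6.1+2, 10+19) = Beta(8.1, 29).
For Beta(a, b) with a, b > 1 the mode is (a−1)/(a+b−2) = 7.1/35.1 ≈ 0.202.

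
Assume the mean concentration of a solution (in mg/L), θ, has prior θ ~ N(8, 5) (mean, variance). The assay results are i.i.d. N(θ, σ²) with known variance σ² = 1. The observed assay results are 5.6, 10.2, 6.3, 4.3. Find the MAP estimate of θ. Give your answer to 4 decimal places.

n = 4; x̄ = (5.6 + 10.2 + 6.3 + 4.3)/4 = 26.4/4 = 6.6.
For a Normal prior and Normal likelihood with known variance, the posterior is Normal; its mode equals its mean, the precision-weighted average.
Prior precision 1/σ₀² = 1/5 = 0.2; data precision n/σ² = 4/1 = 4.
θ̂ = (0.2·8 + 4·6.6) / (0.2 + 4) = 28/4.2 = 20/3 ≈ 6.6667.

θ̂_MAP = 6.6667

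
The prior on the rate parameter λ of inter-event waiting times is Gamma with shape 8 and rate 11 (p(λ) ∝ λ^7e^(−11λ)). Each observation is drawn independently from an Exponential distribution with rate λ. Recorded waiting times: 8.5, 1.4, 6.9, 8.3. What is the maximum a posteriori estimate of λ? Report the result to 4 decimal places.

The Exponential(rate=λ) likelihood is ∝ λ^n e^(−λΣtᵢ). Here n = 4 and Σtᵢ = 8.5 + 1.4 + 6.9 + 8.3 = 25.1.
Posterior ∝ λ^7e^(−11λ) · λ^4e^(−25.1λ) = λ^11e^(−36.1λ), i.e. Gamma(12, 36.1).
Mode = (a−1)/b = 11/36.1 ≈ 0.3047.

λ̂_MAP = 0.3047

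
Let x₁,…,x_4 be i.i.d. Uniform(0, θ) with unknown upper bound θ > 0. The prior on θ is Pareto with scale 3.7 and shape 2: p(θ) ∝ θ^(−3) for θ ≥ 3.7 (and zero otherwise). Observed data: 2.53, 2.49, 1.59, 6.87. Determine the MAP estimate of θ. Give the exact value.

The Uniform(0, θ) likelihood is θ^(−n) for θ ≥ max(xᵢ), zero otherwise. Here max(xᵢ) = 6.87.
Posterior ∝ θ^(−3) · θ^(−4) = θ^(−7) on θ ≥ max(3.7, 6.87) = 6.87.
This density is strictly decreasing in θ, so the posterior mode lies at the lower boundary of the support.

θ̂_MAP = 6.87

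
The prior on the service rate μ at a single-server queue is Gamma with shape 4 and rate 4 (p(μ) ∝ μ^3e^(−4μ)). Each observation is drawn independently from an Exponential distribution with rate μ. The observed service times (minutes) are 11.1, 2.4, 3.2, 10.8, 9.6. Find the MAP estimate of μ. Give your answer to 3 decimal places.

The Exponential(rate=μ) likelihood is ∝ μ^n e^(−μΣtᵢ). Here n = 5 and Σtᵢ = 11.1 + 2.4 + 3.2 + 10.8 + 9.6 = 37.1.
Posterior ∝ μ^3e^(−4μ) · μ^5e^(−37.1μ) = μ^8e^(−41.1μ), i.e. Gamma(9, 41.1).
Mode = (a−1)/b = 8/41.1 ≈ 0.195.

μ̂_MAP = 0.195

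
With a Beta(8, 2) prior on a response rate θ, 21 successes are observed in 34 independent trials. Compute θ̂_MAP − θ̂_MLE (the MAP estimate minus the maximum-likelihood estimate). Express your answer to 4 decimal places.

MAP − MLE = 0.0490

Posterior is Beta(29, 15); MAP = (29−1)/(44−2) = 28/42 ≈ 0.66667.
MLE ignores the prior: θ̂_MLE = k/n = 21/34 ≈ 0.61765.
Difference = 28/42 − 21/34 = 5/102 ≈ 0.0490.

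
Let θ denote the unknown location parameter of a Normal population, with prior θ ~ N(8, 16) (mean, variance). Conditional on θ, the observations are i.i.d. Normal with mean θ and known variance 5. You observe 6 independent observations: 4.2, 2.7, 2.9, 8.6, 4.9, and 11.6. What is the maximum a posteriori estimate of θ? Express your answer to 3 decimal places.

θ̂_MAP = 5.925

n = 6; x̄ = (4.2 + 2.7 + 2.9 + 8.6 + 4.9 + 11.6)/6 = 34.9/6 = 349/60 ≈ 5.8167.
For a Normal prior and Normal likelihood with known variance, the posterior is Normal; its mode equals its mean, the precision-weighted average.
Prior precision 1/σ₀² = 1/16 = 0.0625; data precision n/σ² = 6/5 = 1.2.
θ̂ = (0.0625·8 + 1.2·(349/60)) / (0.0625 + 1.2) = 7.48/1.2625 = 2992/505 ≈ 5.925.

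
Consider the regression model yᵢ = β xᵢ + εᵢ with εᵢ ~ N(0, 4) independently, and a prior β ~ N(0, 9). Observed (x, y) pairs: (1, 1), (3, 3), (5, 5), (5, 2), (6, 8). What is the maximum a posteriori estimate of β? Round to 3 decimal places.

log p(β | y) = −Σ(yᵢ − βxᵢ)²/(2·4) − β²/(2·9) + const.
Setting the derivative to zero: Σxᵢ(yᵢ − βxᵢ)/4 − β/9 = 0, so β = Σxᵢyᵢ / (Σxᵢ² + σ²/τ²).
Σxᵢyᵢ = 1·1 + 3·3 + 5·5 + 5·2 + 6·8 = 93; Σxᵢ² = 96; σ²/τ² = 4/9.
β̂_MAP = 93 / (96 + 4/9) = 93/(868/9) = 27/28 ≈ 0.964.

β̂_MAP = 0.964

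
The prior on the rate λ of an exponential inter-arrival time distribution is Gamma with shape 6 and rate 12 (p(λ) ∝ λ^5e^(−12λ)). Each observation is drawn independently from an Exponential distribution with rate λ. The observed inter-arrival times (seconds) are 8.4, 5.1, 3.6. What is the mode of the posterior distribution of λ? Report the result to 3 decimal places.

The Exponential(rate=λ) likelihood is ∝ λ^n e^(−λΣtᵢ). Here n = 3 and Σtᵢ = 8.4 + 5.1 + 3.6 = 17.1.
Posterior ∝ λ^5e^(−12λ) · λ^3e^(−17.1λ) = λ^8e^(−29.1λ), i.e. Gamma(9, 29.1).
Mode = (a−1)/b = 8/29.1 ≈ 0.275.

λ̂_MAP = 0.275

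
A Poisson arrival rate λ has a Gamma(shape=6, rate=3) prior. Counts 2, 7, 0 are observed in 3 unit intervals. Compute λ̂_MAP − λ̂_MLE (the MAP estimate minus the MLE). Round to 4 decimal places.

Σxᵢ = 9. Posterior is Gamma(15, 6); MAP = (15−1)/6 = 14/6 ≈ 2.33333.
MLE = x̄ = 9/3 ≈ 3.00000.
Difference = 14/6 − 9/3 = -2/3 ≈ -0.6667.

MAP − MLE = -0.6667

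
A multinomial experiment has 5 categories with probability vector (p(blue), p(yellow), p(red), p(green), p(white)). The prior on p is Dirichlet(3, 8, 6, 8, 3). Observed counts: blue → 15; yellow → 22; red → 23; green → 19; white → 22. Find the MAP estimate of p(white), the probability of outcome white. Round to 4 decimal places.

The posterior is Dirichlet(αᵢ + nᵢ) = Dirichlet(18, 30, 29, 27, 25).
For a Dirichlet(a₁,…,a_K) with all aᵢ > 1, the mode has j-th component (aⱼ − 1)/(Σaᵢ − K).
Here Σaᵢ = 129 and K = 5, so p(white) = (25 − 1)/(129 − 5) = 24/124 ≈ 0.1935.

MAP estimate of p(white) = 0.1935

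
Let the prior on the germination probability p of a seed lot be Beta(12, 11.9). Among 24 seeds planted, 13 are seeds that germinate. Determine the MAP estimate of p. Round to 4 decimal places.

p̂_MAP = 0.5229

Prior: Beta(12, 11.9).
Data: 13 successes in 24 trials. The binomial likelihood contributes p^13(1−p)^11, so the posterior is Beta(12+13, 11.9+11) = Beta(25, 22.9).
For Beta(a, b) with a, b > 1 the mode is (a−1)/(a+b−2) = 24/45.9 ≈ 0.5229.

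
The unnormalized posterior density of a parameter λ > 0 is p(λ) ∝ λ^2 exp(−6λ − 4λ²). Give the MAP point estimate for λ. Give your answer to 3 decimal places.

λ̂_MAP = 0.250

ℓ'(λ) = 2/λ − 6 − 8λ. Setting this to zero and multiplying by λ: 8λ² + 6λ − 2 = 0.
λ = (−6 + √(6² + 4·8·2)) / (2·8) = (−6 + √100) / 16 = (−6 + 10)/16 = 1/4.
ℓ''(λ) = −2/λ² − 8 < 0, confirming a maximum.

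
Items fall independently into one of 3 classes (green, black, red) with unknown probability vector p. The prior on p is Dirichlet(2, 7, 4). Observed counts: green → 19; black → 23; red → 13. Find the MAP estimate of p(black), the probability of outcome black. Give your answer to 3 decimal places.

The posterior is Dirichlet(αᵢ + nᵢ) = Dirichlet(21, 30, 17).
For a Dirichlet(a₁,…,a_K) with all aᵢ > 1, the mode has j-th component (aⱼ − 1)/(Σaᵢ − K).
Here Σaᵢ = 68 and K = 3, so p(black) = (30 − 1)/(68 − 3) = 29/65 ≈ 0.446.

MAP estimate of p(black) = 0.446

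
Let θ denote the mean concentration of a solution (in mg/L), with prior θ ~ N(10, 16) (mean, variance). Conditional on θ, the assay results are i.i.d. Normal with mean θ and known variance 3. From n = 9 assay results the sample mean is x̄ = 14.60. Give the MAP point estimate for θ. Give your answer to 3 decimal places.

n = 9, x̄ = 14.60.
For a Normal prior and Normal likelihood with known variance, the posterior is Normal; its mode equals its mean, the precision-weighted average.
Prior precision 1/σ₀² = 1/16 = 0.0625; data precision n/σ² = 9/3 = 3.
θ̂ = (0.0625·10 + 3·14.6) / (0.0625 + 3) = 44.425/3.0625 = 3554/245 ≈ 14.506.

θ̂_MAP = 14.506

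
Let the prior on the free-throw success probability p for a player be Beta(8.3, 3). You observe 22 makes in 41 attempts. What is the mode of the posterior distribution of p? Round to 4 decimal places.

p̂_MAP = 0.5825

Prior: Beta(8.3, 3).
Data: 22 successes in 41 trials. The binomial likelihood contributes p^22(1−p)^19, so the posterior is Beta(8.3+22, 3+19) = Beta(30.3, 22).
For Beta(a, b) with a, b > 1 the mode is (a−1)/(a+b−2) = 29.3/50.3 ≈ 0.5825.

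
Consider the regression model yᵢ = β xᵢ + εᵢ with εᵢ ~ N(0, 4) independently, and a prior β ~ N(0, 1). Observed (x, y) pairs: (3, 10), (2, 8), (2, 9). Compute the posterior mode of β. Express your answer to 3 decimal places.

β̂_MAP = 3.048

log p(β | y) = −Σ(yᵢ − βxᵢ)²/(2·4) − β²/(2·1) + const.
Setting the derivative to zero: Σxᵢ(yᵢ − βxᵢ)/4 − β/1 = 0, so β = Σxᵢyᵢ / (Σxᵢ² + σ²/τ²).
Σxᵢyᵢ = 3·10 + 2·8 + 2·9 = 64; Σxᵢ² = 17; σ²/τ² = 4.
β̂_MAP = 64 / (17 + 4) = 64/21 ≈ 3.048.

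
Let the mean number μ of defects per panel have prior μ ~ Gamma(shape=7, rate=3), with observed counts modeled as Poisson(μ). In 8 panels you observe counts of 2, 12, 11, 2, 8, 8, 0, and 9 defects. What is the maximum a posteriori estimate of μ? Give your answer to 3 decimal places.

μ̂_MAP = 5.273

Σxᵢ = 2+12+11+2+8+8+0+9 = 52, with n = 8.
Posterior ∝ μ^6e^(−3μ) · μ^52e^(−8μ) = μ^58e^(−11μ), i.e. Gamma(shape=59, rate=11).
The mode of a Gamma(a, b) with a ≥ 1 (shape–rate) is (a−1)/b = 58/11 ≈ 5.273.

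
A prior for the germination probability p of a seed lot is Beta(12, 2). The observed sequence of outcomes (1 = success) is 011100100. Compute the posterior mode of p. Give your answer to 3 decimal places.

p̂_MAP = 0.714

Prior: Beta(12, 2).
Data: 4 successes in 9 trials (from the sequence). The binomial likelihood contributes p^4(1−p)^5, so the posterior is Beta(12+4, 2+5) = Beta(16, 7).
For Beta(a, b) with a, b > 1 the mode is (a−1)/(a+b−2) = 15/21 ≈ 0.714.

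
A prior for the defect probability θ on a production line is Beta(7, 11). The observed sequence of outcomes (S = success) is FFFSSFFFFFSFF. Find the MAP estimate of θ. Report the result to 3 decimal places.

Prior: Beta(7, 11).
Data: 3 successes in 13 trials (from the sequence). The binomial likelihood contributes θ^3(1−θ)^10, so the posterior is Beta(7+3, 11+10) = Beta(10, 21).
For Beta(a, b) with a, b > 1 the mode is (a−1)/(a+b−2) = 9/29 ≈ 0.310.

θ̂_MAP = 0.310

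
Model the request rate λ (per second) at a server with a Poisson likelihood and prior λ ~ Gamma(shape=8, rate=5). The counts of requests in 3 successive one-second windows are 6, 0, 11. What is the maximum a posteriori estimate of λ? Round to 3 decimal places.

Σxᵢ = 6+0+11 = 17, with n = 3.
Posterior ∝ λ^7e^(−5λ) · λ^17e^(−3λ) = λ^24e^(−8λ), i.e. Gamma(shape=25, rate=8).
The mode of a Gamma(a, b) with a ≥ 1 (shape–rate) is (a−1)/b = 24/8 ≈ 3.000.

λ̂_MAP = 3.000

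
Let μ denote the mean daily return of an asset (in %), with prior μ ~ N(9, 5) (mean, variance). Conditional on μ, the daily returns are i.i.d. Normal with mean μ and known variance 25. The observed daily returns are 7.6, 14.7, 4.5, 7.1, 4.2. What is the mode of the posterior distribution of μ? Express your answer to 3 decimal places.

n = 5; x̄ = (7.6 + 14.7 + 4.5 + 7.1 + 4.2)/5 = 38.1/5 = 7.62.
For a Normal prior and Normal likelihood with known variance, the posterior is Normal; its mode equals its mean, the precision-weighted average.
Prior precision 1/σ₀² = 1/5 = 0.2; data precision n/σ² = 5/25 = 0.2.
μ̂ = (0.2·9 + 0.2·7.62) / (0.2 + 0.2) = 3.324/0.4 = 8.310.

μ̂_MAP = 8.310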